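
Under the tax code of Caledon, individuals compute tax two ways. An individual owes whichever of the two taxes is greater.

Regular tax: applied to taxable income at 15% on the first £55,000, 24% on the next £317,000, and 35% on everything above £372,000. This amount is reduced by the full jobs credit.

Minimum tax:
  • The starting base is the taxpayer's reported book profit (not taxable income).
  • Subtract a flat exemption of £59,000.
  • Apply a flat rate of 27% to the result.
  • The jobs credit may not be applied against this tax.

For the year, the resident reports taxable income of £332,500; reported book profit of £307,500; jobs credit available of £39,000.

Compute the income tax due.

Minimum tax:
  Base (reported book profit): £307,500
  Less exemption £59,000 → base £248,500
  £248,500 × 27% = £67,095

Regular tax:
  £55,000 × 15% = £8,250
  £277,500 × 24% = £66,600
  → £74,850
  Less jobs credit £39,000 → £35,850

£67,095 > £35,850, so the minimum tax is the binding amount.

£67,095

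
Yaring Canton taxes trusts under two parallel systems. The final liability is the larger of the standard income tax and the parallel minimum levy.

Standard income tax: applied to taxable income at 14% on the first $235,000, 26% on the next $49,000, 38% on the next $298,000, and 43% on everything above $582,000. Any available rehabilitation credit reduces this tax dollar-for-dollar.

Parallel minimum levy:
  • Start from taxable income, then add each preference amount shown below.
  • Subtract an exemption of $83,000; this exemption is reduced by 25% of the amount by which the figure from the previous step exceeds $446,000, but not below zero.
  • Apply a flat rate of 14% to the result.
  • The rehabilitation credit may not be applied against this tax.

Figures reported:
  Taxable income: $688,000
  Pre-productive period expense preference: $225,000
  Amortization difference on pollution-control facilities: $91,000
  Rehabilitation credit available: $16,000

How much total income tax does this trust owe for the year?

Parallel minimum levy:
  Adjusted income: $688,000 + $225,000 + $91,000 = $1,004,000
  Exemption: 25% × ($1,004,000 − $446,000) = $139,500 ≥ $83,000, so the exemption is fully phased out
  Base: $1,004,000 − $0 = $1,004,000
  $1,004,000 × 14% = $140,560

Standard income tax:
  $235,000 × 14% = $32,900
  $49,000 × 26% = $12,740
  $298,000 × 38% = $113,240
  $106,000 × 43% = $45,580
  → $204,460
  Less rehabilitation credit $16,000 → $188,460

$188,460 > $140,560, so the standard income tax governs.

$188,460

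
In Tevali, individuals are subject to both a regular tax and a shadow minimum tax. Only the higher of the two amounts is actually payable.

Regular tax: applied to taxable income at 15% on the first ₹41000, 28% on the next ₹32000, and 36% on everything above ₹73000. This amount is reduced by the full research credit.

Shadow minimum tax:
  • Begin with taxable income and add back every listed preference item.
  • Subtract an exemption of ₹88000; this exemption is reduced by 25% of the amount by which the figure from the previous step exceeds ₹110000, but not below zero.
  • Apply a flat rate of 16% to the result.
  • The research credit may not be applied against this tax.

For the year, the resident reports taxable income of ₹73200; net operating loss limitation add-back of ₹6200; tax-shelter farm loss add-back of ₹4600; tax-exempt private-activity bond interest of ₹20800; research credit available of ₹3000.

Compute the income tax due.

Regular tax:
  ₹41000 × 15% = ₹6150
  ₹32000 × 28% = ₹8960
  ₹200 × 36% = ₹72
  → ₹15182
  Less research credit ₹3000 → ₹12182

Shadow minimum tax:
  Adjusted income: ₹73200 + ₹6200 + ₹4600 + ₹20800 = ₹104800
  Exemption: ₹104800 ≤ ₹110000, so full ₹88000 applies
  Base: ₹104800 − ₹88000 = ₹16800
  ₹16800 × 16% = ₹2688

₹12182 > ₹2688, so the regular tax governs.

₹12182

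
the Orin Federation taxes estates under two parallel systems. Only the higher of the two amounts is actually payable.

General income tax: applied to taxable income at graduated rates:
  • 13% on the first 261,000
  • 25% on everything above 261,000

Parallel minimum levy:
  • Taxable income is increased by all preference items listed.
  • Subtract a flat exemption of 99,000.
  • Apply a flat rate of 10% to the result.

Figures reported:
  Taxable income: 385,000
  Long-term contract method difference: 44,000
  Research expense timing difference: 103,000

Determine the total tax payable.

General income tax:
  261,000 × 13% = 33,930
  124,000 × 25% = 31,000
  → 64,930

Parallel minimum levy:
  Adjusted income: 385,000 + 44,000 + 103,000 = 532,000
  Less exemption 99,000 → base 433,000
  433,000 × 10% = 43,300

64,930 > 43,300, so the general income tax governs.

64,930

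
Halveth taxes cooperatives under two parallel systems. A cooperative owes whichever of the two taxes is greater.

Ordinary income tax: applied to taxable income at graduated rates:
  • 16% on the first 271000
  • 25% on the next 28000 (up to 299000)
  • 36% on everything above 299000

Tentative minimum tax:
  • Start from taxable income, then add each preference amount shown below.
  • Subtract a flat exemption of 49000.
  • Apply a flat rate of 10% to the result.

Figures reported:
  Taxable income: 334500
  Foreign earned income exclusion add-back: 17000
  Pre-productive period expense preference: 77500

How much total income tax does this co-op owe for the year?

Ordinary income tax:
  271000 × 16% = 43360
  28000 × 25% = 7000
  35500 × 36% = 12780
  → 63140

Tentative minimum tax:
  Adjusted income: 334500 + 17000 + 77500 = 429000
  Less exemption 49000 → base 380000
  380000 × 10% = 38000

63140 > 38000, so the ordinary income tax governs.

63140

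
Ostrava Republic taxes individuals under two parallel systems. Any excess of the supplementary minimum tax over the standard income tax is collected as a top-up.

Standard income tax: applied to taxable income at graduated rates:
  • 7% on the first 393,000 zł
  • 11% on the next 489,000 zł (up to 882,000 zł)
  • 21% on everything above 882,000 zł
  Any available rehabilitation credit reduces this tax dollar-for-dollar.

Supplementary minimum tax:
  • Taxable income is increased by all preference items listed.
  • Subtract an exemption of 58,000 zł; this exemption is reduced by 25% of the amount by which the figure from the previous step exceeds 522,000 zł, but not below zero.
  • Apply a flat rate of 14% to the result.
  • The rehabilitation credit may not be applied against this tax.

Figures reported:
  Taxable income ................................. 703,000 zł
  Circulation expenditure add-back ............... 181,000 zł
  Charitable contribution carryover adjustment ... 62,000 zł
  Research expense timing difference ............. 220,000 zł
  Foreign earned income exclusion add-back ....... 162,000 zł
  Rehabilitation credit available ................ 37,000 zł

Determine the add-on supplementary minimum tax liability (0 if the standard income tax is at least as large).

161,310 zł

Supplementary minimum tax:
  Adjusted income: 703,000 zł + 181,000 zł + 62,000 zł + 220,000 zł + 162,000 zł = 1,328,000 zł
  Exemption: 25% × (1,328,000 zł − 522,000 zł) = 201,500 zł ≥ 58,000 zł, so the exemption is fully phased out
  Base: 1,328,000 zł − 0 zł = 1,328,000 zł
  1,328,000 zł × 14% = 185,920 zł

Standard income tax:
  393,000 zł × 7% = 27,510 zł
  310,000 zł × 11% = 34,100 zł
  → 61,610 zł
  Less rehabilitation credit 37,000 zł → 24,610 zł

Excess of supplementary minimum tax over standard income tax: 185,920 zł − 24,610 zł = 161,310 zł.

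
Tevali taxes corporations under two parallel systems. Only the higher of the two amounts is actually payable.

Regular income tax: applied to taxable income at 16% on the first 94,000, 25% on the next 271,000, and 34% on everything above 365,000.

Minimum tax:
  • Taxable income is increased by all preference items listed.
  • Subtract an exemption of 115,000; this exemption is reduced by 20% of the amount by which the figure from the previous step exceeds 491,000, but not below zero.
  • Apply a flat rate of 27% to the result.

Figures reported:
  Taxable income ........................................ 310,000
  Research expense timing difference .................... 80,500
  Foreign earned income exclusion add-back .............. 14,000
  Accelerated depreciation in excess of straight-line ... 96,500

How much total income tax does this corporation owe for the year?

104,760

Regular income tax:
  94,000 × 16% = 15,040
  216,000 × 25% = 54,000
  → 69,040

Minimum tax:
  Adjusted income: 310,000 + 80,500 + 14,000 + 96,500 = 501,000
  Exemption: 115,000 − 20% × (501,000 − 491,000) = 115,000 − 2,000 = 113,000
  Base: 501,000 − 113,000 = 388,000
  388,000 × 27% = 104,760

104,760 > 69,040, so the minimum tax is the binding amount.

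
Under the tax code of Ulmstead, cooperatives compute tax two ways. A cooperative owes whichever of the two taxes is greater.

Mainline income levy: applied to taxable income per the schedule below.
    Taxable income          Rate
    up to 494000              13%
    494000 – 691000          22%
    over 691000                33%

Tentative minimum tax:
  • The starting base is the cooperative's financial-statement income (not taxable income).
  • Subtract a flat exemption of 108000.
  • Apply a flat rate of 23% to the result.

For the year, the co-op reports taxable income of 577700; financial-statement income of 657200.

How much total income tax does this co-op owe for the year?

Mainline income levy:
  494000 × 13% = 64220
  83700 × 22% = 18414
  → 82634

Tentative minimum tax:
  Base (financial-statement income): 657200
  Less exemption 108000 → base 549200
  549200 × 23% = 126316

126316 > 82634, so the tentative minimum tax is the binding amount.

126316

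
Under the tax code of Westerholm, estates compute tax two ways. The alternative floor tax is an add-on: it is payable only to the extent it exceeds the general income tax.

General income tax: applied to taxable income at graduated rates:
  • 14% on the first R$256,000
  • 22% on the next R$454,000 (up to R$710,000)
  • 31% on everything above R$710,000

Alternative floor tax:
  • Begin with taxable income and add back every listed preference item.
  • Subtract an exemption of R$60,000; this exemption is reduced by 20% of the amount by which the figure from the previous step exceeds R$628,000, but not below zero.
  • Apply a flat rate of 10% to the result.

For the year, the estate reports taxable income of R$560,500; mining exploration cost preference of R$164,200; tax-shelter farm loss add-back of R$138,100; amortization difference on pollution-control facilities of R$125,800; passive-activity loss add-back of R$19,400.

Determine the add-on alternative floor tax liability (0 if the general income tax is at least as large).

General income tax:
  R$256,000 × 14% = R$35,840
  R$304,500 × 22% = R$66,990
  → R$102,830

Alternative floor tax:
  Adjusted income: R$560,500 + R$164,200 + R$138,100 + R$125,800 + R$19,400 = R$1,008,000
  Exemption: 20% × (R$1,008,000 − R$628,000) = R$76,000 ≥ R$60,000, so the exemption is fully phased out
  Base: R$1,008,000 − R$0 = R$1,008,000
  R$1,008,000 × 10% = R$100,800

R$100,800 ≤ R$102,830, so no add-on is due.

R$0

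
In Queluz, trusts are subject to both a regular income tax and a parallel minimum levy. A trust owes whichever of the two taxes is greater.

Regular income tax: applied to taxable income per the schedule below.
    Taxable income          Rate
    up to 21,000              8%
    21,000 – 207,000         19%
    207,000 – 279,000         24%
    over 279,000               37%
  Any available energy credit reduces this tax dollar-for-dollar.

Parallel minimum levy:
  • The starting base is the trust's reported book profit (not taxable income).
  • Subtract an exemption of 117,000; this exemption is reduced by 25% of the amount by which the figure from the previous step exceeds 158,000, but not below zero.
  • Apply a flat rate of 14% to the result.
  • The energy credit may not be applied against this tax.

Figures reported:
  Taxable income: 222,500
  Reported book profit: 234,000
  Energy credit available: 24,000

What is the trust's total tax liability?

Regular income tax:
  21,000 × 8% = 1,680
  186,000 × 19% = 35,340
  15,500 × 24% = 3,720
  → 40,740
  Less energy credit 24,000 → 16,740

Parallel minimum levy:
  Base (reported book profit): 234,000
  Exemption: 117,000 − 25% × (234,000 − 158,000) = 117,000 − 19,000 = 98,000
  Base: 234,000 − 98,000 = 136,000
  136,000 × 14% = 19,040

19,040 > 16,740, so the parallel minimum levy is the binding amount.

19,040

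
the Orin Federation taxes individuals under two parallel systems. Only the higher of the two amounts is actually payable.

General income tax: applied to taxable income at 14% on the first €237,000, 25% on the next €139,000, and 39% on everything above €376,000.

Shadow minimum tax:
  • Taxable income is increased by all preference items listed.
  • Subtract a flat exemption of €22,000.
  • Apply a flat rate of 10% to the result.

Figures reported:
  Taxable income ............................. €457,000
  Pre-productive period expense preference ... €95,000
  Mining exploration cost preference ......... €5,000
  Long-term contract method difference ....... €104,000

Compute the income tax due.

Shadow minimum tax:
  Adjusted income: €457,000 + €95,000 + €5,000 + €104,000 = €661,000
  Less exemption €22,000 → base €639,000
  €639,000 × 10% = €63,900

General income tax:
  €237,000 × 14% = €33,180
  €139,000 × 25% = €34,750
  €81,000 × 39% = €31,590
  → €99,520

€99,520 > €63,900, so the general income tax governs.

€99,520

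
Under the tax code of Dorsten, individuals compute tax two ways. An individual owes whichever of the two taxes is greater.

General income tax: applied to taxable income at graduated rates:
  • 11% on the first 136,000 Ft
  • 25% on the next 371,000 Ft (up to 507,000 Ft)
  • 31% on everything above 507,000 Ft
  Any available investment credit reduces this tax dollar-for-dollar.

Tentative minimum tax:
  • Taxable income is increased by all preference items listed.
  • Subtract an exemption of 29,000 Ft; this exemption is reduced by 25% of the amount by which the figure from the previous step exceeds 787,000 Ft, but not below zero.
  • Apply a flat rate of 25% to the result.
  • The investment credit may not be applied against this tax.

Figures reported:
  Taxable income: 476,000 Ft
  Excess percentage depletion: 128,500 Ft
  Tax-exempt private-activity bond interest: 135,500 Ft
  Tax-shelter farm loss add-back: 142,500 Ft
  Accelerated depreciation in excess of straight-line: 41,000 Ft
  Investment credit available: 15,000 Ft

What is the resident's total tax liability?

General income tax:
  136,000 Ft × 11% = 14,960 Ft
  340,000 Ft × 25% = 85,000 Ft
  → 99,960 Ft
  Less investment credit 15,000 Ft → 84,960 Ft

Tentative minimum tax:
  Adjusted income: 476,000 Ft + 128,500 Ft + 135,500 Ft + 142,500 Ft + 41,000 Ft = 923,500 Ft
  Exemption: 25% × (923,500 Ft − 787,000 Ft) = 34,125 Ft ≥ 29,000 Ft, so the exemption is fully phased out
  Base: 923,500 Ft − 0 Ft = 923,500 Ft
  923,500 Ft × 25% = 230,875 Ft

230,875 Ft > 84,960 Ft, so the tentative minimum tax is the binding amount.

230,875 Ft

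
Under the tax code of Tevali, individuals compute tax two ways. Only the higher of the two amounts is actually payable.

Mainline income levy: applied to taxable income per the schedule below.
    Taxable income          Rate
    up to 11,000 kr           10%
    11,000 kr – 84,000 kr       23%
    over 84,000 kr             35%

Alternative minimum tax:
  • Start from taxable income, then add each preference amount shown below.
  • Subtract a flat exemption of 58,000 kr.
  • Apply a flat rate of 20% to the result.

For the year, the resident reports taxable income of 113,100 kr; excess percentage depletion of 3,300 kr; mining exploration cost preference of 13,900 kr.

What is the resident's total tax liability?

Alternative minimum tax:
  Adjusted income: 113,100 kr + 3,300 kr + 13,900 kr = 130,300 kr
  Less exemption 58,000 kr → base 72,300 kr
  72,300 kr × 20% = 14,460 kr

Mainline income levy:
  11,000 kr × 10% = 1,100 kr
  73,000 kr × 23% = 16,790 kr
  29,100 kr × 35% = 10,185 kr
  → 28,075 kr

28,075 kr > 14,460 kr, so the mainline income levy governs.

28,075 kr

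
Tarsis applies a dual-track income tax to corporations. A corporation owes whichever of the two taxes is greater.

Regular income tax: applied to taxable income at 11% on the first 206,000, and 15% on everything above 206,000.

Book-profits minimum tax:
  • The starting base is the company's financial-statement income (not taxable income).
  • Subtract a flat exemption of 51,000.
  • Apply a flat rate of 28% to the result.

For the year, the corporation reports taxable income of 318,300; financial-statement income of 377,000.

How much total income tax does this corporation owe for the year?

91,280

Book-profits minimum tax:
  Base (financial-statement income): 377,000
  Less exemption 51,000 → base 326,000
  326,000 × 28% = 91,280

Regular income tax:
  206,000 × 11% = 22,660
  112,300 × 15% = 16,845
  → 39,505

91,280 > 39,505, so the book-profits minimum tax is the binding amount.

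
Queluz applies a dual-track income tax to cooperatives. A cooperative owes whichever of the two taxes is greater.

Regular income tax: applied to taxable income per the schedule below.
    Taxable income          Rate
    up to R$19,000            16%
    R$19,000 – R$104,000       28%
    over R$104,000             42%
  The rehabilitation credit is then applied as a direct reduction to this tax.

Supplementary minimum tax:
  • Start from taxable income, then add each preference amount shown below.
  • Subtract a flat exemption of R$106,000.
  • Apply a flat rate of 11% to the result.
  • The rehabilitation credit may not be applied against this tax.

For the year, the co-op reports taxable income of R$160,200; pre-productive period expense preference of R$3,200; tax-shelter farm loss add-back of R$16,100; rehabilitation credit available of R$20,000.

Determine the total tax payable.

R$30,444

Supplementary minimum tax:
  Adjusted income: R$160,200 + R$3,200 + R$16,100 = R$179,500
  Less exemption R$106,000 → base R$73,500
  R$73,500 × 11% = R$8,085

Regular income tax:
  R$19,000 × 16% = R$3,040
  R$85,000 × 28% = R$23,800
  R$56,200 × 42% = R$23,604
  → R$50,444
  Less rehabilitation credit R$20,000 → R$30,444

R$30,444 > R$8,085, so the regular income tax governs.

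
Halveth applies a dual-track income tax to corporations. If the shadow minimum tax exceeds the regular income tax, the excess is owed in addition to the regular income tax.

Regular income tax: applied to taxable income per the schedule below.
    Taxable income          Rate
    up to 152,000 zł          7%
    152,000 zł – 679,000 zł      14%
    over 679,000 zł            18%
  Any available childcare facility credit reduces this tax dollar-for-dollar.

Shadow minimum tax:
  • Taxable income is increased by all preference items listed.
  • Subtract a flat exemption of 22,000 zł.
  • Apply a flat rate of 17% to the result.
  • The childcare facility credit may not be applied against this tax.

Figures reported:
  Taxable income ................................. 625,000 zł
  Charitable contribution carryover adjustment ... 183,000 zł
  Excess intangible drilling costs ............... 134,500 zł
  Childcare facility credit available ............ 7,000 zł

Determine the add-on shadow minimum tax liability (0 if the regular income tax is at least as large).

86,625 zł

Regular income tax:
  152,000 zł × 7% = 10,640 zł
  473,000 zł × 14% = 66,220 zł
  → 76,860 zł
  Less childcare facility credit 7,000 zł → 69,860 zł

Shadow minimum tax:
  Adjusted income: 625,000 zł + 183,000 zł + 134,500 zł = 942,500 zł
  Less exemption 22,000 zł → base 920,500 zł
  920,500 zł × 17% = 156,485 zł

Excess of shadow minimum tax over regular income tax: 156,485 zł − 69,860 zł = 86,625 zł.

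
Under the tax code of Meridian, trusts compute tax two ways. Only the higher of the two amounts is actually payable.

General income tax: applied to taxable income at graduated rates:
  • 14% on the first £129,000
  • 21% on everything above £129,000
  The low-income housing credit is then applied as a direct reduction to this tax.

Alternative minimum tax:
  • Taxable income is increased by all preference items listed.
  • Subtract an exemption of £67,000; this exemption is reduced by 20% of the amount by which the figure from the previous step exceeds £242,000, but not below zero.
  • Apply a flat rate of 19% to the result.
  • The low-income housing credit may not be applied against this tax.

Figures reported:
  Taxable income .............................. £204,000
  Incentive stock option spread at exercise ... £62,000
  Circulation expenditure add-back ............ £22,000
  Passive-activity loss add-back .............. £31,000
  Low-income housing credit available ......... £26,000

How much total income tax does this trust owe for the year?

General income tax:
  £129,000 × 14% = £18,060
  £75,000 × 21% = £15,750
  → £33,810
  Less low-income housing credit £26,000 → £7,810

Alternative minimum tax:
  Adjusted income: £204,000 + £62,000 + £22,000 + £31,000 = £319,000
  Exemption: £67,000 − 20% × (£319,000 − £242,000) = £67,000 − £15,400 = £51,600
  Base: £319,000 − £51,600 = £267,400
  £267,400 × 19% = £50,806

£50,806 > £7,810, so the alternative minimum tax is the binding amount.

£50,806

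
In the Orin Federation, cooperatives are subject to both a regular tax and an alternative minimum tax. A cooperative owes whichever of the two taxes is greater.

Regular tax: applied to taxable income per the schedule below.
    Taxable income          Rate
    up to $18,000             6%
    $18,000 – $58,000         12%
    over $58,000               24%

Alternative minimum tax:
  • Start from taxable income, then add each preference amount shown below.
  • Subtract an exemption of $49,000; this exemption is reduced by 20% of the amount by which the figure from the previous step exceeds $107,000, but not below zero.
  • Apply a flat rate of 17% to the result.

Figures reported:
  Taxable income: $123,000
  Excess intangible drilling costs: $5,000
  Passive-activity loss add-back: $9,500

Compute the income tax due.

Regular tax:
  $18,000 × 6% = $1,080
  $40,000 × 12% = $4,800
  $65,000 × 24% = $15,600
  → $21,480

Alternative minimum tax:
  Adjusted income: $123,000 + $5,000 + $9,500 = $137,500
  Exemption: $49,000 − 20% × ($137,500 − $107,000) = $49,000 − $6,100 = $42,900
  Base: $137,500 − $42,900 = $94,600
  $94,600 × 17% = $16,082

$21,480 > $16,082, so the regular tax governs.

$21,480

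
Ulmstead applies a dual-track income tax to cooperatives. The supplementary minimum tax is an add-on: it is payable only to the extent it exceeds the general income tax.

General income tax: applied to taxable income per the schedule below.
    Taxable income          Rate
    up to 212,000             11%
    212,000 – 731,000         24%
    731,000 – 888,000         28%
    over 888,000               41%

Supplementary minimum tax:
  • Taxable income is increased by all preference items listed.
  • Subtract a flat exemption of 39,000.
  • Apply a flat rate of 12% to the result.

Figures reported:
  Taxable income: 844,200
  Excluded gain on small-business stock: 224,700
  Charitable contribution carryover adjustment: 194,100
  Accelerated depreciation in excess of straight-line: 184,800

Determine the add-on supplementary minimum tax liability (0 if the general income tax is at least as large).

Supplementary minimum tax:
  Adjusted income: 844,200 + 224,700 + 194,100 + 184,800 = 1,447,800
  Less exemption 39,000 → base 1,408,800
  1,408,800 × 12% = 169,056

General income tax:
  212,000 × 11% = 23,320
  519,000 × 24% = 124,560
  113,200 × 28% = 31,696
  → 179,576

169,056 ≤ 179,576, so no add-on is due.

0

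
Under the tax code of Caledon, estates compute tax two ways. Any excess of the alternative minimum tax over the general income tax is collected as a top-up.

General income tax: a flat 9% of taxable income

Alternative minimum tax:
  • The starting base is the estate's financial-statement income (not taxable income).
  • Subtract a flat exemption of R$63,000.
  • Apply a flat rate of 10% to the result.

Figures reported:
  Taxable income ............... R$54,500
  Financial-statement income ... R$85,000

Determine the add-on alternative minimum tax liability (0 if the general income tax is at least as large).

Alternative minimum tax:
  Base (financial-statement income): R$85,000
  Less exemption R$63,000 → base R$22,000
  R$22,000 × 10% = R$2,200

General income tax:
  R$54,500 × 9% = R$4,905

R$2,200 ≤ R$4,905, so no add-on is due.

R$0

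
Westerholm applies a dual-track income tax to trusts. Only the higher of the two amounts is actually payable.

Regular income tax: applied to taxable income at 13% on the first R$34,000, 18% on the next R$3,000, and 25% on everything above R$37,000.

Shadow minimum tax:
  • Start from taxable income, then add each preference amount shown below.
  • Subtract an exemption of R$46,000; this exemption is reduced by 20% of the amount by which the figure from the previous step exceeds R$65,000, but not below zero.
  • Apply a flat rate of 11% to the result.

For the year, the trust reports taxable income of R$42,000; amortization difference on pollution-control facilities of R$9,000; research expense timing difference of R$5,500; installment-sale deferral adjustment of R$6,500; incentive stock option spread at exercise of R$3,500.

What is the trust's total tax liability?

R$6,210

Shadow minimum tax:
  Adjusted income: R$42,000 + R$9,000 + R$5,500 + R$6,500 + R$3,500 = R$66,500
  Exemption: R$46,000 − 20% × (R$66,500 − R$65,000) = R$46,000 − R$300 = R$45,700
  Base: R$66,500 − R$45,700 = R$20,800
  R$20,800 × 11% = R$2,288

Regular income tax:
  R$34,000 × 13% = R$4,420
  R$3,000 × 18% = R$540
  R$5,000 × 25% = R$1,250
  → R$6,210

R$6,210 > R$2,288, so the regular income tax governs.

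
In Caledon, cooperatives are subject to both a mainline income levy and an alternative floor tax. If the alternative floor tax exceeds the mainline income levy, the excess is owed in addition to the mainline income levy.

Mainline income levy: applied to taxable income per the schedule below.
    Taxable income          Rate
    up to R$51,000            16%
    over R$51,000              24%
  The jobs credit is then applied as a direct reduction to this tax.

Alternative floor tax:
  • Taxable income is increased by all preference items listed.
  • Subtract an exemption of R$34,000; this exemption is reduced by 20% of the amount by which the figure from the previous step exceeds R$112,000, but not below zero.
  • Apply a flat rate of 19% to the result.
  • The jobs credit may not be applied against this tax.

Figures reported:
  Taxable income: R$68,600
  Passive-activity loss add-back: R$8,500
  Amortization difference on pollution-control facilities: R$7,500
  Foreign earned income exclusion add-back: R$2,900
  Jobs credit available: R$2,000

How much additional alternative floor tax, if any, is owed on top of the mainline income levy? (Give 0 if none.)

Mainline income levy:
  R$51,000 × 16% = R$8,160
  R$17,600 × 24% = R$4,224
  → R$12,384
  Less jobs credit R$2,000 → R$10,384

Alternative floor tax:
  Adjusted income: R$68,600 + R$8,500 + R$7,500 + R$2,900 = R$87,500
  Exemption: R$87,500 ≤ R$112,000, so full R$34,000 applies
  Base: R$87,500 − R$34,000 = R$53,500
  R$53,500 × 19% = R$10,165

R$10,165 ≤ R$10,384, so no add-on is due.

R$0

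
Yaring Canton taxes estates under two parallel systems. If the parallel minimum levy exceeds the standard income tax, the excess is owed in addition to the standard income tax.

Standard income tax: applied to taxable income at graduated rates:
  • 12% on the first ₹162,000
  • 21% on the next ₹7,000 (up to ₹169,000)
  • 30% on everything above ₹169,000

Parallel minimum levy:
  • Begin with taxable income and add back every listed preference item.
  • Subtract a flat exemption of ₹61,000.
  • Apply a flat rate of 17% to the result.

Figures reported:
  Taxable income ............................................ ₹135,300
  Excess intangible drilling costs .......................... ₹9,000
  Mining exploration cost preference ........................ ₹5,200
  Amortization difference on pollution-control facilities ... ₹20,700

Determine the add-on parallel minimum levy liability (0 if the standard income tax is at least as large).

₹2,328

Standard income tax:
  ₹135,300 × 12% = ₹16,236

Parallel minimum levy:
  Adjusted income: ₹135,300 + ₹9,000 + ₹5,200 + ₹20,700 = ₹170,200
  Less exemption ₹61,000 → base ₹109,200
  ₹109,200 × 17% = ₹18,564

Excess of parallel minimum levy over standard income tax: ₹18,564 − ₹16,236 = ₹2,328.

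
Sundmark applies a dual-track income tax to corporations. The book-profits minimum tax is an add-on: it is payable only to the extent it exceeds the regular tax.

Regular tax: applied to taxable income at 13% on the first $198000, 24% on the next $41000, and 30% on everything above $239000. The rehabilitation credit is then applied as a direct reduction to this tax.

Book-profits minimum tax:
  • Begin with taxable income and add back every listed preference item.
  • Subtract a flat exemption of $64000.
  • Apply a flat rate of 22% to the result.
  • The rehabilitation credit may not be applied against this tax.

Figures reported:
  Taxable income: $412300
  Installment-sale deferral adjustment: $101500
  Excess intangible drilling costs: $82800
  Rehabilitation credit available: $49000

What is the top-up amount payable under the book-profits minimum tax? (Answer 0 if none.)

Book-profits minimum tax:
  Adjusted income: $412300 + $101500 + $82800 = $596600
  Less exemption $64000 → base $532600
  $532600 × 22% = $117172

Regular tax:
  $198000 × 13% = $25740
  $41000 × 24% = $9840
  $173300 × 30% = $51990
  → $87570
  Less rehabilitation credit $49000 → $38570

Excess of book-profits minimum tax over regular tax: $117172 − $38570 = $78602.

$78602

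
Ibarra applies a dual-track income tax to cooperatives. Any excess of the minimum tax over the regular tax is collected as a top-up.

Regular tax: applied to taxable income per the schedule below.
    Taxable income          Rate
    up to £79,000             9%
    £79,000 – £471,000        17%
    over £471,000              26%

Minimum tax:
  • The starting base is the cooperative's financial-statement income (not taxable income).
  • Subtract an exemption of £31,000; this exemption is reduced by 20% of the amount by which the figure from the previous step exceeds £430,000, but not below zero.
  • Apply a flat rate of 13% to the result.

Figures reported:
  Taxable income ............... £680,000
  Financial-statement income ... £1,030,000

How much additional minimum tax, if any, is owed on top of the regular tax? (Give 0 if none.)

Regular tax:
  £79,000 × 9% = £7,110
  £392,000 × 17% = £66,640
  £209,000 × 26% = £54,340
  → £128,090

Minimum tax:
  Base (financial-statement income): £1,030,000
  Exemption: 20% × (£1,030,000 − £430,000) = £120,000 ≥ £31,000, so the exemption is fully phased out
  Base: £1,030,000 − £0 = £1,030,000
  £1,030,000 × 13% = £133,900

Excess of minimum tax over regular tax: £133,900 − £128,090 = £5,810.

£5,810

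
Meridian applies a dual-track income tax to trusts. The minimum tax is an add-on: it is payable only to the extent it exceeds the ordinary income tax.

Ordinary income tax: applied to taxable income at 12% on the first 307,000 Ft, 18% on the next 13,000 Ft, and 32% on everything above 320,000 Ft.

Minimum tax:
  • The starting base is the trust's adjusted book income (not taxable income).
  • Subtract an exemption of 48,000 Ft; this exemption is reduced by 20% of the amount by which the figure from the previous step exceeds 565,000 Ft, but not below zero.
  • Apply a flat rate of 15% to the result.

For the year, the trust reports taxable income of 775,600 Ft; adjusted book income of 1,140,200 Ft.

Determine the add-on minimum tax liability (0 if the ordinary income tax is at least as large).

Minimum tax:
  Base (adjusted book income): 1,140,200 Ft
  Exemption: 20% × (1,140,200 Ft − 565,000 Ft) = 115,040 Ft ≥ 48,000 Ft, so the exemption is fully phased out
  Base: 1,140,200 Ft − 0 Ft = 1,140,200 Ft
  1,140,200 Ft × 15% = 171,030 Ft

Ordinary income tax:
  307,000 Ft × 12% = 36,840 Ft
  13,000 Ft × 18% = 2,340 Ft
  455,600 Ft × 32% = 145,792 Ft
  → 184,972 Ft

171,030 Ft ≤ 184,972 Ft, so no add-on is due.

0 Ft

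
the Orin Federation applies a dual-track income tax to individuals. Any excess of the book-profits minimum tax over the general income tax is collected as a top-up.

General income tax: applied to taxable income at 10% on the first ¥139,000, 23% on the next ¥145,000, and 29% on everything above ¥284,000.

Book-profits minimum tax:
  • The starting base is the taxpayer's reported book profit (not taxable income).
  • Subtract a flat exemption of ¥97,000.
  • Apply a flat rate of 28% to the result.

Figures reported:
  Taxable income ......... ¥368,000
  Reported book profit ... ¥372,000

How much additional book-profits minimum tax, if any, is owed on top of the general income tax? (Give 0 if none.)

Book-profits minimum tax:
  Base (reported book profit): ¥372,000
  Less exemption ¥97,000 → base ¥275,000
  ¥275,000 × 28% = ¥77,000

General income tax:
  ¥139,000 × 10% = ¥13,900
  ¥145,000 × 23% = ¥33,350
  ¥84,000 × 29% = ¥24,360
  → ¥71,610

Excess of book-profits minimum tax over general income tax: ¥77,000 − ¥71,610 = ¥5,390.

¥5,390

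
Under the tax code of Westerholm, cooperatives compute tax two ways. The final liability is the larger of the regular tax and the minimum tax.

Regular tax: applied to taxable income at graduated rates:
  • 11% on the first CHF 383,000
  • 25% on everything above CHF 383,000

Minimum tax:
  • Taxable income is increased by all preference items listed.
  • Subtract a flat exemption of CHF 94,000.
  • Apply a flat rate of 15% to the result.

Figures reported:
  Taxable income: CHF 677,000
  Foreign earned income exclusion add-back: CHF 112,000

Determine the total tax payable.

Minimum tax:
  Adjusted income: CHF 677,000 + CHF 112,000 = CHF 789,000
  Less exemption CHF 94,000 → base CHF 695,000
  CHF 695,000 × 15% = CHF 104,250

Regular tax:
  CHF 383,000 × 11% = CHF 42,130
  CHF 294,000 × 25% = CHF 73,500
  → CHF 115,630

CHF 115,630 > CHF 104,250, so the regular tax governs.

CHF 115,630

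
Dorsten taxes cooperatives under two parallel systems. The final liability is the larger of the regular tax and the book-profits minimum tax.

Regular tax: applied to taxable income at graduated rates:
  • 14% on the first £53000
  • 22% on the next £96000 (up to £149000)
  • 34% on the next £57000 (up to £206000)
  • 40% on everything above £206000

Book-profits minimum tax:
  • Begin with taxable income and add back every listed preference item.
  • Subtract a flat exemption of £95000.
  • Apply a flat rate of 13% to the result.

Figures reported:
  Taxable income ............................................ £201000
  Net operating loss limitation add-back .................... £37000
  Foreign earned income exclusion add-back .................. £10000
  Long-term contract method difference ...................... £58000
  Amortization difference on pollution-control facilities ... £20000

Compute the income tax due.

£46220

Regular tax:
  £53000 × 14% = £7420
  £96000 × 22% = £21120
  £52000 × 34% = £17680
  → £46220

Book-profits minimum tax:
  Adjusted income: £201000 + £37000 + £10000 + £58000 + £20000 = £326000
  Less exemption £95000 → base £231000
  £231000 × 13% = £30030

£46220 > £30030, so the regular tax governs.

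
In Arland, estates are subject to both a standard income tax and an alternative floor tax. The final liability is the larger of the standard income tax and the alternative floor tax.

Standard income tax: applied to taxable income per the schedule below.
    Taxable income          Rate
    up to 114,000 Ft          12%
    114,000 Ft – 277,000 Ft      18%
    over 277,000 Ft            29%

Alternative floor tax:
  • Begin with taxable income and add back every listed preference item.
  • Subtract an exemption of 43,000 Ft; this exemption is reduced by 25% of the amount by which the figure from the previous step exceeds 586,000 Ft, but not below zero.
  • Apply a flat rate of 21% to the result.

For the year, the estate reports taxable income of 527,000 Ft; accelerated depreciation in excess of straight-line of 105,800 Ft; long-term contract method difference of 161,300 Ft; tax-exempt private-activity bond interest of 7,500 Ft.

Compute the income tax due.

Alternative floor tax:
  Adjusted income: 527,000 Ft + 105,800 Ft + 161,300 Ft + 7,500 Ft = 801,600 Ft
  Exemption: 25% × (801,600 Ft − 586,000 Ft) = 53,900 Ft ≥ 43,000 Ft, so the exemption is fully phased out
  Base: 801,600 Ft − 0 Ft = 801,600 Ft
  801,600 Ft × 21% = 168,336 Ft

Standard income tax:
  114,000 Ft × 12% = 13,680 Ft
  163,000 Ft × 18% = 29,340 Ft
  250,000 Ft × 29% = 72,500 Ft
  → 115,520 Ft

168,336 Ft > 115,520 Ft, so the alternative floor tax is the binding amount.

168,336 Ft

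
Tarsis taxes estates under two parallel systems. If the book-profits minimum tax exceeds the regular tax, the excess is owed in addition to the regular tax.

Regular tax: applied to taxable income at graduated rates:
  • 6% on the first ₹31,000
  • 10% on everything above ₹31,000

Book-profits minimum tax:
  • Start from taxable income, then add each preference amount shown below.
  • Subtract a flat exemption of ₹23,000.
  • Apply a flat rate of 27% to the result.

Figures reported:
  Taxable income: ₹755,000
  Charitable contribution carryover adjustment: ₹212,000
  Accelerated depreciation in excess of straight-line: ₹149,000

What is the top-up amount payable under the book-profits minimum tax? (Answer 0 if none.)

Regular tax:
  ₹31,000 × 6% = ₹1,860
  ₹724,000 × 10% = ₹72,400
  → ₹74,260

Book-profits minimum tax:
  Adjusted income: ₹755,000 + ₹212,000 + ₹149,000 = ₹1,116,000
  Less exemption ₹23,000 → base ₹1,093,000
  ₹1,093,000 × 27% = ₹295,110

Excess of book-profits minimum tax over regular tax: ₹295,110 − ₹74,260 = ₹220,850.

₹220,850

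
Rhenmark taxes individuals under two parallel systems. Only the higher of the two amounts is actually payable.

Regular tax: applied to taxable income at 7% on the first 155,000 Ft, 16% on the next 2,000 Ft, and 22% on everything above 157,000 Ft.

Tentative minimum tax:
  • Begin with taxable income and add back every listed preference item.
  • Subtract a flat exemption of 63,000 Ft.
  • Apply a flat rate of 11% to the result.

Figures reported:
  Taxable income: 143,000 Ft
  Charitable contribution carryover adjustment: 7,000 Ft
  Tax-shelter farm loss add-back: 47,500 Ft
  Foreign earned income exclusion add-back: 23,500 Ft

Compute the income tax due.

Tentative minimum tax:
  Adjusted income: 143,000 Ft + 7,000 Ft + 47,500 Ft + 23,500 Ft = 221,000 Ft
  Less exemption 63,000 Ft → base 158,000 Ft
  158,000 Ft × 11% = 17,380 Ft

Regular tax:
  143,000 Ft × 7% = 10,010 Ft

17,380 Ft > 10,010 Ft, so the tentative minimum tax is the binding amount.

17,380 Ft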